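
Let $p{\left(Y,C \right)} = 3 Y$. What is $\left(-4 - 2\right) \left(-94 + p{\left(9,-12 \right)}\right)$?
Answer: $402$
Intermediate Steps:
$\left(-4 - 2\right) \left(-94 + p{\left(9,-12 \right)}\right) = \left(-4 - 2\right) \left(-94 + 3 \cdot 9\right) = \left(-4 - 2\right) \left(-94 + 27\right) = \left(-6\right) \left(-67\right) = 402$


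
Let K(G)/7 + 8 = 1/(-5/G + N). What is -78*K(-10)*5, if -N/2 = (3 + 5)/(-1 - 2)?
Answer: 21372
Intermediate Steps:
N = 16/3 (N = -2*(3 + 5)/(-1 - 2) = -16/(-3) = -16*(-1)/3 = -2*(-8/3) = 16/3 ≈ 5.3333)
K(G) = -56 + 7/(16/3 - 5/G) (K(G) = -56 + 7/(-5/G + 16/3) = -56 + 7/(16/3 - 5/G))
-78*K(-10)*5 = -2730*(24 - 25*(-10))/(-15 + 16*(-10))*5 = -2730*(24 + 250)/(-15 - 160)*5 = -2730*274/(-175)*5 = -2730*(-1)*274/175*5 = -78*(-274/5)*5 = (21372/5)*5 = 21372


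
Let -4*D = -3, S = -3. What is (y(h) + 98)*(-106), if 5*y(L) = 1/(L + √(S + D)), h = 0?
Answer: -10388 + 212*I/15 ≈ -10388.0 + 14.133*I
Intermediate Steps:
D = ¾ (D = -¼*(-3) = ¾ ≈ 0.75000)
y(L) = 1/(5*(L + 3*I/2)) (y(L) = 1/(5*(L + √(-3 + ¾))) = 1/(5*(L + √(-9/4))) = 1/(5*(L + 3*I/2)))
(y(h) + 98)*(-106) = (2/(5*(2*0 + 3*I)) + 98)*(-106) = (2/(5*(0 + 3*I)) + 98)*(-106) = (2/(5*((3*I))) + 98)*(-106) = (2*(-I/3)/5 + 98)*(-106) = (-2*I/15 + 98)*(-106) = (98 - 2*I/15)*(-106) = -10388 + 212*I/15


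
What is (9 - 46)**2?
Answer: 1369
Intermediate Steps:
(9 - 46)**2 = (-37)**2 = 1369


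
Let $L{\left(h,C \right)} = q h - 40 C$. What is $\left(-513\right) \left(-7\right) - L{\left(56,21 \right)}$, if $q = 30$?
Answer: $2751$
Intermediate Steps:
$L{\left(h,C \right)} = - 40 C + 30 h$ ($L{\left(h,C \right)} = 30 h - 40 C = - 40 C + 30 h$)
$\left(-513\right) \left(-7\right) - L{\left(56,21 \right)} = \left(-513\right) \left(-7\right) - \left(\left(-40\right) 21 + 30 \cdot 56\right) = 3591 - \left(-840 + 1680\right) = 3591 - 840 = 2751$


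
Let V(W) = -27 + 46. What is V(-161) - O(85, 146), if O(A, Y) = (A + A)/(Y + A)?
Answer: 4219/231 ≈ 18.264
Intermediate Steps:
O(A, Y) = 2*A/(A + Y) (O(A, Y) = (2*A)/(A + Y) = 2*A/(A + Y))
V(W) = 19
V(-161) - O(85, 146) = 19 - 2*85/(85 + 146) = 19 - 2*85/231 = 19 - 1*170/231 = 19 - 170/231 = 4219/231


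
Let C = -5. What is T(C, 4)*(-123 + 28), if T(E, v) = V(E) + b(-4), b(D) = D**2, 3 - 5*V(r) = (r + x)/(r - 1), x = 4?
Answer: -9443/6 ≈ -1573.8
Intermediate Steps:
V(r) = 3/5 - (4 + r)/(5*(-1 + r)) (V(r) = 3/5 - (r + 4)/(5*(r - 1)) = 3/5 - (4 + r)/(5*(-1 + r)))
T(E, v) = 16 + (-7 + 2*E)/(5*(-1 + E)) (T(E, v) = (-7 + 2*E)/(5*(-1 + E)) + (-4)**2 = (-7 + 2*E)/(5*(-1 + E)) + 16 = 16 + (-7 + 2*E)/(5*(-1 + E)))
T(C, 4)*(-123 + 28) = ((-87 + 82*(-5))/(5*(-1 - 5)))*(-123 + 28) = ((1/5)*(-87 - 410)/(-6))*(-95) = ((1/5)*(-1/6)*(-497))*(-95) = (497/30)*(-95) = -9443/6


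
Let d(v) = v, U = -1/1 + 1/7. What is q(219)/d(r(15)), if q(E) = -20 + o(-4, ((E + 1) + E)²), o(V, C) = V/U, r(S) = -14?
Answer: 23/21 ≈ 1.0952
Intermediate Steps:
U = -6/7 (U = -1*1 + 1*(⅐) = -1 + ⅐ = -6/7 ≈ -0.85714)
o(V, C) = -7*V/6 (o(V, C) = V/(-6/7) = V*(-7/6) = -7*V/6)
q(E) = -46/3 (q(E) = -20 - 7/6*(-4) = -20 + 14/3 = -46/3)
q(219)/d(r(15)) = -46/3/(-14) = -46/3*(-1/14) = 23/21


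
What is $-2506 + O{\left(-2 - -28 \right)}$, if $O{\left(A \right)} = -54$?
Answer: $-2560$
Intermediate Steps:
$-2506 + O{\left(-2 - -28 \right)} = -2506 - 54 = -2560$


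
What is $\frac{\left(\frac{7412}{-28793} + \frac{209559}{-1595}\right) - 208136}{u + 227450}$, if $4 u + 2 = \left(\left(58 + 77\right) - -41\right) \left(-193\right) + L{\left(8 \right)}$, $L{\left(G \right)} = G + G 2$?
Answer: $- \frac{19129314223974}{20111725217045} \approx -0.95115$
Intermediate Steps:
$L{\left(G \right)} = 3 G$ ($L{\left(G \right)} = G + 2 G = 3 G$)
$u = - \frac{16973}{2}$ ($u = - \frac{1}{2} + \frac{\left(\left(58 + 77\right) - -41\right) \left(-193\right) + 3 \cdot 8}{4} = - \frac{1}{2} + \frac{\left(135 + 41\right) \left(-193\right) + 24}{4} = - \frac{1}{2} + \frac{176 \left(-193\right) + 24}{4} = - \frac{1}{2} + \frac{-33968 + 24}{4} = - \frac{1}{2} + \frac{1}{4} \left(-33944\right) = - \frac{1}{2} - 8486 = - \frac{16973}{2} \approx -8486.5$)
$\frac{\left(\frac{7412}{-28793} + \frac{209559}{-1595}\right) - 208136}{u + 227450} = \frac{\left(\frac{7412}{-28793} + \frac{209559}{-1595}\right) - 208136}{- \frac{16973}{2} + 227450} = \frac{\left(7412 \left(- \frac{1}{28793}\right) + 209559 \left(- \frac{1}{1595}\right)\right) - 208136}{\frac{437927}{2}} = \left(\left(- \frac{7412}{28793} - \frac{209559}{1595}\right) - 208136\right) \frac{2}{437927} = \left(- \frac{6045654427}{45924835} - 208136\right) \frac{2}{437927} = \left(- \frac{9564657111987}{45924835}\right) \frac{2}{437927} = - \frac{19129314223974}{20111725217045}$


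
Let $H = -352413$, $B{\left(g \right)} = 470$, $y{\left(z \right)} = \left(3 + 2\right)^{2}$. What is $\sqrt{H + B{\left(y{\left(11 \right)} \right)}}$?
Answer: $i \sqrt{351943} \approx 593.25 i$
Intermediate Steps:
$y{\left(z \right)} = 25$ ($y{\left(z \right)} = 5^{2} = 25$)
$\sqrt{H + B{\left(y{\left(11 \right)} \right)}} = \sqrt{-352413 + 470} = \sqrt{-351943} = i \sqrt{351943}$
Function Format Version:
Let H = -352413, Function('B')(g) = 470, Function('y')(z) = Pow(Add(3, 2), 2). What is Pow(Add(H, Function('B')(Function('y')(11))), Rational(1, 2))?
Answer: Mul(I, Pow(351943, Rational(1, 2))) ≈ Mul(593.25, I)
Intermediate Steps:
Function('y')(z) = 25 (Function('y')(z) = Pow(5, 2) = 25)
Pow(Add(H, Function('B')(Function('y')(11))), Rational(1, 2)) = Pow(Add(-352413, 470), Rational(1, 2)) = Pow(-351943, Rational(1, 2)) = Mul(I, Pow(351943, Rational(1, 2)))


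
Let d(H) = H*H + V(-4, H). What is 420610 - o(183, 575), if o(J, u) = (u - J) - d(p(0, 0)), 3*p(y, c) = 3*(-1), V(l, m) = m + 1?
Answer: 420219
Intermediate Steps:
V(l, m) = 1 + m
p(y, c) = -1 (p(y, c) = (3*(-1))/3 = (⅓)*(-3) = -1)
d(H) = 1 + H + H² (d(H) = H*H + (1 + H) = H² + (1 + H) = 1 + H + H²)
o(J, u) = -1 + u - J (o(J, u) = (u - J) - (1 - 1 + (-1)²) = (u - J) - (1 - 1 + 1) = (u - J) - 1*1 = (u - J) - 1 = -1 + u - J)
420610 - o(183, 575) = 420610 - (-1 + 575 - 1*183) = 420610 - (-1 + 575 - 183) = 420610 - 1*391 = 420610 - 391 = 420219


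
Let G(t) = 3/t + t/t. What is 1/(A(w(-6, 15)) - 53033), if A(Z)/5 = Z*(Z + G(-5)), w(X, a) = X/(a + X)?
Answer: -9/477289 ≈ -1.8856e-5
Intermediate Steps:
G(t) = 1 + 3/t (G(t) = 3/t + 1 = 1 + 3/t)
w(X, a) = X/(X + a)
A(Z) = 5*Z*(2/5 + Z) (A(Z) = 5*(Z*(Z + (3 - 5)/(-5))) = 5*(Z*(Z - 1/5*(-2))) = 5*(Z*(Z + 2/5)) = 5*(Z*(2/5 + Z)) = 5*Z*(2/5 + Z))
1/(A(w(-6, 15)) - 53033) = 1/((-6/(-6 + 15))*(2 + 5*(-6/(-6 + 15))) - 53033) = 1/((-6/9)*(2 + 5*(-6/9)) - 53033) = 1/((-6*1/9)*(2 + 5*(-6*1/9)) - 53033) = 1/(-2*(2 + 5*(-2/3))/3 - 53033) = 1/(-2*(2 - 10/3)/3 - 53033) = 1/(-2/3*(-4/3) - 53033) = 1/(8/9 - 53033) = 1/(-477289/9) = -9/477289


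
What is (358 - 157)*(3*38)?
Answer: 22914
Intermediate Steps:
(358 - 157)*(3*38) = 201*114 = 22914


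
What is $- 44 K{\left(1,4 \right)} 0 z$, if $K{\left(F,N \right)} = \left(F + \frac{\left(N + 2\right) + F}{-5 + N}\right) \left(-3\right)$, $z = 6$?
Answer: $0$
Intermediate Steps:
$K{\left(F,N \right)} = - 3 F - \frac{3 \left(2 + F + N\right)}{-5 + N}$ ($K{\left(F,N \right)} = \left(F + \frac{\left(2 + N\right) + F}{-5 + N}\right) \left(-3\right) = \left(F + \frac{2 + F + N}{-5 + N}\right) \left(-3\right) = - 3 F - \frac{3 \left(2 + F + N\right)}{-5 + N}$)
$- 44 K{\left(1,4 \right)} 0 z = - 44 \frac{3 \left(-2 - 4 + 4 \cdot 1 - 1 \cdot 4\right)}{-5 + 4} \cdot 0 \cdot 6 = - 44 \frac{3 \left(-2 - 4 + 4 - 4\right)}{-1} \cdot 0 \cdot 6 = - 44 \cdot 3 \left(-1\right) \left(-6\right) 0 \cdot 6 = - 44 \cdot 18 \cdot 0 \cdot 6 = - 44 \cdot 0 \cdot 6 = \left(-44\right) 0 = 0$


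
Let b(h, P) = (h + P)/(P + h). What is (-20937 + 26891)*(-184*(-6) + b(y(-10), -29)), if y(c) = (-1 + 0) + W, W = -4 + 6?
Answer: 6579170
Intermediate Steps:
W = 2
y(c) = 1 (y(c) = (-1 + 0) + 2 = -1 + 2 = 1)
b(h, P) = 1 (b(h, P) = (P + h)/(P + h) = 1)
(-20937 + 26891)*(-184*(-6) + b(y(-10), -29)) = (-20937 + 26891)*(-184*(-6) + 1) = 5954*(1104 + 1) = 5954*1105 = 6579170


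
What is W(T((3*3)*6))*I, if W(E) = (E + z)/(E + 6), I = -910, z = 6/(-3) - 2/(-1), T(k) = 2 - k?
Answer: -23660/23 ≈ -1028.7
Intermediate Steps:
z = 0 (z = 6*(-1/3) - 2*(-1) = -2 + 2 = 0)
W(E) = E/(6 + E) (W(E) = (E + 0)/(E + 6) = E/(6 + E))
W(T((3*3)*6))*I = ((2 - 3*3*6)/(6 + (2 - 3*3*6)))*(-910) = ((2 - 9*6)/(6 + (2 - 9*6)))*(-910) = ((2 - 1*54)/(6 + (2 - 1*54)))*(-910) = ((2 - 54)/(6 + (2 - 54)))*(-910) = -52/(6 - 52)*(-910) = -52/(-46)*(-910) = -52*(-1/46)*(-910) = (26/23)*(-910) = -23660/23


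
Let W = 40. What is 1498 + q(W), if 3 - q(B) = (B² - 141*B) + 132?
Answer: 5409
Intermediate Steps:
q(B) = -129 - B² + 141*B (q(B) = 3 - ((B² - 141*B) + 132) = 3 - (132 + B² - 141*B) = 3 + (-132 - B² + 141*B) = -129 - B² + 141*B)
1498 + q(W) = 1498 + (-129 - 1*40² + 141*40) = 1498 + (-129 - 1*1600 + 5640) = 1498 + (-129 - 1600 + 5640) = 1498 + 3911 = 5409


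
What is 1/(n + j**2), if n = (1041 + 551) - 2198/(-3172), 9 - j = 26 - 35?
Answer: 1586/3039875 ≈ 0.00052173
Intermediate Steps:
j = 18 (j = 9 - (26 - 35) = 9 - 1*(-9) = 9 + 9 = 18)
n = 2526011/1586 (n = 1592 - 2198*(-1/3172) = 1592 + 1099/1586 = 2526011/1586 ≈ 1592.7)
1/(n + j**2) = 1/(2526011/1586 + 18**2) = 1/(2526011/1586 + 324) = 1/(3039875/1586) = 1586/3039875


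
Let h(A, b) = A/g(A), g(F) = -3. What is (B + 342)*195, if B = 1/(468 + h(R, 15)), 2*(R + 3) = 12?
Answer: 31144425/467 ≈ 66690.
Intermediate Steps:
R = 3 (R = -3 + (½)*12 = -3 + 6 = 3)
h(A, b) = -A/3 (h(A, b) = A/(-3) = A*(-⅓) = -A/3)
B = 1/467 (B = 1/(468 - ⅓*3) = 1/(468 - 1) = 1/467 ≈ 0.0021413)
(B + 342)*195 = (1/467 + 342)*195 = (159715/467)*195 = 31144425/467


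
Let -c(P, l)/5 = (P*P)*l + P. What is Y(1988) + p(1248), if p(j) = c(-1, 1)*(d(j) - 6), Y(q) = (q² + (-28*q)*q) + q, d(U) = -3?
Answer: -106705900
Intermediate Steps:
c(P, l) = -5*P - 5*l*P² (c(P, l) = -5*((P*P)*l + P) = -5*(P²*l + P) = -5*(l*P² + P) = -5*(P + l*P²) = -5*P - 5*l*P²)
Y(q) = q - 27*q² (Y(q) = (q² - 28*q²) + q = -27*q² + q = q - 27*q²)
p(j) = 0 (p(j) = (-5*(-1)*(1 - 1*1))*(-3 - 6) = -5*(-1)*(1 - 1)*(-9) = -5*(-1)*0*(-9) = 0*(-9) = 0)
Y(1988) + p(1248) = 1988*(1 - 27*1988) + 0 = 1988*(1 - 53676) + 0 = 1988*(-53675) + 0 = -106705900 + 0 = -106705900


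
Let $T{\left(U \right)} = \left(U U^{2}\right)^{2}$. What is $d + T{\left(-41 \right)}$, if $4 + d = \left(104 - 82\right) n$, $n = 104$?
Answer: $4750106525$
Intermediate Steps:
$d = 2284$ ($d = -4 + \left(104 - 82\right) 104 = -4 + 22 \cdot 104 = -4 + 2288 = 2284$)
$T{\left(U \right)} = U^{6}$ ($T{\left(U \right)} = \left(U^{3}\right)^{2} = U^{6}$)
$d + T{\left(-41 \right)} = 2284 + \left(-41\right)^{6} = 2284 + 4750104241 = 4750106525$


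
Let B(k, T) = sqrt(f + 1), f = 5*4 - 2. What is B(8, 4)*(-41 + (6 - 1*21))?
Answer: -56*sqrt(19) ≈ -244.10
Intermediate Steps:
f = 18 (f = 20 - 2 = 18)
B(k, T) = sqrt(19) (B(k, T) = sqrt(18 + 1) = sqrt(19))
B(8, 4)*(-41 + (6 - 1*21)) = sqrt(19)*(-41 + (6 - 1*21)) = sqrt(19)*(-41 + (6 - 21)) = sqrt(19)*(-41 - 15) = sqrt(19)*(-56) = -56*sqrt(19)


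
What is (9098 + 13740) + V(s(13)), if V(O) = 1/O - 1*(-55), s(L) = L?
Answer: 297610/13 ≈ 22893.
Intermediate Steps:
V(O) = 55 + 1/O (V(O) = 1/O + 55 = 55 + 1/O)
(9098 + 13740) + V(s(13)) = (9098 + 13740) + (55 + 1/13) = 22838 + (55 + 1/13) = 22838 + 716/13 = 297610/13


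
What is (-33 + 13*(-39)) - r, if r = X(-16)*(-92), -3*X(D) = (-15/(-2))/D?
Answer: -4205/8 ≈ -525.63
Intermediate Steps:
X(D) = -5/(2*D) (X(D) = -(-15/(-2))/(3*D) = -(-15*(-1/2))/(3*D) = -5/(2*D))
r = -115/8 (r = -5/2/(-16)*(-92) = -5/2*(-1/16)*(-92) = (5/32)*(-92) = -115/8 ≈ -14.375)
(-33 + 13*(-39)) - r = (-33 + 13*(-39)) - 1*(-115/8) = (-33 - 507) + 115/8 = -540 + 115/8 = -4205/8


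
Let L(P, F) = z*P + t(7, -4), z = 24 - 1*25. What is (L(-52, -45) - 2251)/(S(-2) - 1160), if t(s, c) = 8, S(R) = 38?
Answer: 2191/1122 ≈ 1.9528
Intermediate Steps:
z = -1 (z = 24 - 25 = -1)
L(P, F) = 8 - P (L(P, F) = -P + 8 = 8 - P)
(L(-52, -45) - 2251)/(S(-2) - 1160) = ((8 - 1*(-52)) - 2251)/(38 - 1160) = ((8 + 52) - 2251)/(-1122) = (60 - 2251)*(-1/1122) = -2191*(-1/1122) = 2191/1122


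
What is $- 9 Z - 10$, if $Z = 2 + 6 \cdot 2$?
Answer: $-136$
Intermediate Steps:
$Z = 14$ ($Z = 2 + 12 = 14$)
$- 9 Z - 10 = \left(-9\right) 14 - 10 = -126 - 10 = -136$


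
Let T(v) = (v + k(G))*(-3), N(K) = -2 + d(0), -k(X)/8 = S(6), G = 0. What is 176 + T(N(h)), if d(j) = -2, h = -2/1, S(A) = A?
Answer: 332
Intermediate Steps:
h = -2 (h = -2*1 = -2)
k(X) = -48 (k(X) = -8*6 = -48)
N(K) = -4 (N(K) = -2 - 2 = -4)
T(v) = 144 - 3*v (T(v) = (v - 48)*(-3) = (-48 + v)*(-3) = 144 - 3*v)
176 + T(N(h)) = 176 + (144 - 3*(-4)) = 176 + (144 + 12) = 176 + 156 = 332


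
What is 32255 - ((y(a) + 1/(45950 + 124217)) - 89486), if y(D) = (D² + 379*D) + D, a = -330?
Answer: 23524056246/170167 ≈ 1.3824e+5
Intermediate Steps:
y(D) = D² + 380*D
32255 - ((y(a) + 1/(45950 + 124217)) - 89486) = 32255 - ((-330*(380 - 330) + 1/(45950 + 124217)) - 89486) = 32255 - ((-330*50 + 1/170167) - 89486) = 32255 - ((-16500 + 1/170167) - 89486) = 32255 - (-2807755499/170167 - 89486) = 32255 - 1*(-18035319661/170167) = 32255 + 18035319661/170167 = 23524056246/170167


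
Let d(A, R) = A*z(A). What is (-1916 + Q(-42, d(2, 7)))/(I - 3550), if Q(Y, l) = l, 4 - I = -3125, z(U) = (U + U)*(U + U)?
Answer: 1884/421 ≈ 4.4751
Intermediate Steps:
z(U) = 4*U² (z(U) = (2*U)*(2*U) = 4*U²)
I = 3129 (I = 4 - 1*(-3125) = 4 + 3125 = 3129)
d(A, R) = 4*A³ (d(A, R) = A*(4*A²) = 4*A³)
(-1916 + Q(-42, d(2, 7)))/(I - 3550) = (-1916 + 4*2³)/(3129 - 3550) = (-1916 + 4*8)/(-421) = (-1916 + 32)*(-1/421) = -1884*(-1/421) = 1884/421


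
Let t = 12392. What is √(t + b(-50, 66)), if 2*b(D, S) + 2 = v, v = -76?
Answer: √12353 ≈ 111.14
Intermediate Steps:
b(D, S) = -39 (b(D, S) = -1 + (½)*(-76) = -1 - 38 = -39)
√(t + b(-50, 66)) = √(12392 - 39) = √12353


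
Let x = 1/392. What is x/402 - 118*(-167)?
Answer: 3105350305/157584 ≈ 19706.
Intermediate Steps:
x = 1/392 ≈ 0.0025510
x/402 - 118*(-167) = (1/392)/402 - 118*(-167) = (1/392)*(1/402) + 19706 = 1/157584 + 19706 = 3105350305/157584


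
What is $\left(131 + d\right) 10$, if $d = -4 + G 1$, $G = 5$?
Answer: $1320$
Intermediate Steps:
$d = 1$ ($d = -4 + 5 \cdot 1 = -4 + 5 = 1$)
$\left(131 + d\right) 10 = \left(131 + 1\right) 10 = 132 \cdot 10 = 1320$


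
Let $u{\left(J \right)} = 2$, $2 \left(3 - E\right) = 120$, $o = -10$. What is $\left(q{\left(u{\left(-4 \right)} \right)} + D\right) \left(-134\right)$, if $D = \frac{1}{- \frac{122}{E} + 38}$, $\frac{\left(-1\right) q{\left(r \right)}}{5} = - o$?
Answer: $\frac{7660981}{1144} \approx 6696.7$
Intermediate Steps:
$E = -57$ ($E = 3 - 60 = -57$)
$q{\left(r \right)} = -50$ ($q{\left(r \right)} = - 5 \left(\left(-1\right) \left(-10\right)\right) = \left(-5\right) 10 = -50$)
$D = \frac{57}{2288}$ ($D = \frac{1}{- \frac{122}{-57} + 38} = \frac{1}{\left(-122\right) \left(- \frac{1}{57}\right) + 38} = \frac{1}{\frac{122}{57} + 38} = \frac{1}{\frac{2288}{57}} = \frac{57}{2288} \approx 0.024913$)
$\left(q{\left(u{\left(-4 \right)} \right)} + D\right) \left(-134\right) = \left(-50 + \frac{57}{2288}\right) \left(-134\right) = \left(- \frac{114343}{2288}\right) \left(-134\right) = \frac{7660981}{1144}$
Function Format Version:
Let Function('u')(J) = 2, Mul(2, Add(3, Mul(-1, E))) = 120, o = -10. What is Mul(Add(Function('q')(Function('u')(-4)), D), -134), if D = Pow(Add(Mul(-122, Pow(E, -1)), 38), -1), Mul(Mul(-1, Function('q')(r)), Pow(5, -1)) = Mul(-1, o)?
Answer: Rational(7660981, 1144) ≈ 6696.7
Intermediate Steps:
E = -57 (E = Add(3, Mul(Rational(-1, 2), 120)) = Add(3, -60) = -57)
Function('q')(r) = -50 (Function('q')(r) = Mul(-5, Mul(-1, -10)) = Mul(-5, 10) = -50)
D = Rational(57, 2288) (D = Pow(Add(Mul(-122, Pow(-57, -1)), 38), -1) = Pow(Add(Mul(-122, Rational(-1, 57)), 38), -1) = Pow(Add(Rational(122, 57), 38), -1) = Pow(Rational(2288, 57), -1) = Rational(57, 2288) ≈ 0.024913)
Mul(Add(Function('q')(Function('u')(-4)), D), -134) = Mul(Add(-50, Rational(57, 2288)), -134) = Mul(Rational(-114343, 2288), -134) = Rational(7660981, 1144)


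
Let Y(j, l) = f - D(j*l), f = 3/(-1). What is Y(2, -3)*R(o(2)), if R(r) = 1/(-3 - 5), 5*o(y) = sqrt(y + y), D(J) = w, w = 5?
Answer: 1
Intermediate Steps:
D(J) = 5
o(y) = sqrt(2)*sqrt(y)/5 (o(y) = sqrt(y + y)/5 = sqrt(2*y)/5 = (sqrt(2)*sqrt(y))/5 = sqrt(2)*sqrt(y)/5)
f = -3 (f = 3*(-1) = -3)
R(r) = -1/8 (R(r) = 1/(-8) = -1/8)
Y(j, l) = -8 (Y(j, l) = -3 - 1*5 = -3 - 5 = -8)
Y(2, -3)*R(o(2)) = -8*(-1/8) = 1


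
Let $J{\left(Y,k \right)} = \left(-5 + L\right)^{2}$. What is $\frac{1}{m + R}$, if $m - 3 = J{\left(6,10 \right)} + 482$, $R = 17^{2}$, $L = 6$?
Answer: $\frac{1}{775} \approx 0.0012903$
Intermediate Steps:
$J{\left(Y,k \right)} = 1$ ($J{\left(Y,k \right)} = \left(-5 + 6\right)^{2} = 1^{2} = 1$)
$R = 289$
$m = 486$ ($m = 3 + \left(1 + 482\right) = 3 + 483 = 486$)
$\frac{1}{m + R} = \frac{1}{486 + 289} = \frac{1}{775}$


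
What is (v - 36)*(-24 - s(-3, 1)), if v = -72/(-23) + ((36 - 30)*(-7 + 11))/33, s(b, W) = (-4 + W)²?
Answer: 24396/23 ≈ 1060.7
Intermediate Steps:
v = 976/253 (v = -72*(-1/23) + (6*4)*(1/33) = 72/23 + 24*(1/33) = 72/23 + 8/11 = 976/253 ≈ 3.8577)
(v - 36)*(-24 - s(-3, 1)) = (976/253 - 36)*(-24 - (-4 + 1)²) = -8132*(-24 - 1*(-3)²)/253 = -8132*(-24 - 1*9)/253 = -8132*(-24 - 9)/253 = -8132/253*(-33) = 24396/23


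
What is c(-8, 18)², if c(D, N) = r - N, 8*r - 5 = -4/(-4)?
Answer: 4761/16 ≈ 297.56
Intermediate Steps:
r = ¾ (r = 5/8 + (-4/(-4))/8 = 5/8 + (-4*(-¼))/8 = 5/8 + (⅛)*1 = 5/8 + ⅛ = ¾ ≈ 0.75000)
c(D, N) = ¾ - N
c(-8, 18)² = (¾ - 1*18)² = (¾ - 18)² = (-69/4)² = 4761/16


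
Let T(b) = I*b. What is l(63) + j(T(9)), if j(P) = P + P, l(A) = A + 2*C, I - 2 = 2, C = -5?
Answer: 125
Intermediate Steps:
I = 4 (I = 2 + 2 = 4)
T(b) = 4*b
l(A) = -10 + A (l(A) = A + 2*(-5) = A - 10 = -10 + A)
j(P) = 2*P
l(63) + j(T(9)) = (-10 + 63) + 2*(4*9) = 53 + 2*36 = 53 + 72 = 125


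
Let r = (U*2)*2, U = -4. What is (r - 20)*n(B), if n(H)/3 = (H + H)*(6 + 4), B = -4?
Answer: 8640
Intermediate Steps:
n(H) = 60*H (n(H) = 3*((H + H)*(6 + 4)) = 3*((2*H)*10) = 3*(20*H) = 60*H)
r = -16 (r = -4*2*2 = -8*2 = -16)
(r - 20)*n(B) = (-16 - 20)*(60*(-4)) = -36*(-240) = 8640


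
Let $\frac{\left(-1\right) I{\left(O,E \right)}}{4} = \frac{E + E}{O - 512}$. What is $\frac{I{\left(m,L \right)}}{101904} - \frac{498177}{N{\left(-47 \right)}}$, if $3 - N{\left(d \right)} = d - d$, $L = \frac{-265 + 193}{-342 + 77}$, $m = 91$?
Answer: $- \frac{39331488467193}{236852495} \approx -1.6606 \cdot 10^{5}$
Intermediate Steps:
$L = \frac{72}{265}$ ($L = - \frac{72}{-265} = \left(-72\right) \left(- \frac{1}{265}\right) = \frac{72}{265} \approx 0.2717$)
$I{\left(O,E \right)} = - \frac{8 E}{-512 + O}$ ($I{\left(O,E \right)} = - 4 \frac{E + E}{O - 512} = - 4 \frac{2 E}{-512 + O} = - \frac{8 E}{-512 + O}$)
$N{\left(d \right)} = 3$ ($N{\left(d \right)} = 3 - \left(d - d\right) = 3 - 0 = 3 + 0 = 3$)
$\frac{I{\left(m,L \right)}}{101904} - \frac{498177}{N{\left(-47 \right)}} = \frac{\left(-8\right) \frac{72}{265} \frac{1}{-512 + 91}}{101904} - \frac{498177}{3} = \left(-8\right) \frac{72}{265} \frac{1}{-421} \cdot \frac{1}{101904} - 166059 = \left(-8\right) \frac{72}{265} \left(- \frac{1}{421}\right) \frac{1}{101904} - 166059 = \frac{576}{111565} \cdot \frac{1}{101904} - 166059 = \frac{12}{236852495} - 166059 = - \frac{39331488467193}{236852495}$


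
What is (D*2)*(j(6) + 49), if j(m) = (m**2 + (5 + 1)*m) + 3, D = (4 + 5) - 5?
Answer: 992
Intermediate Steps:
D = 4 (D = 9 - 5 = 4)
j(m) = 3 + m**2 + 6*m (j(m) = (m**2 + 6*m) + 3 = 3 + m**2 + 6*m)
(D*2)*(j(6) + 49) = (4*2)*((3 + 6**2 + 6*6) + 49) = 8*((3 + 36 + 36) + 49) = 8*(75 + 49) = 8*124 = 992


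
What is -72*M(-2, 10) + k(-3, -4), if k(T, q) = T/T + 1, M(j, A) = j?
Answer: 146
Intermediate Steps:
k(T, q) = 2 (k(T, q) = 1 + 1 = 2)
-72*M(-2, 10) + k(-3, -4) = -72*(-2) + 2 = 144 + 2 = 146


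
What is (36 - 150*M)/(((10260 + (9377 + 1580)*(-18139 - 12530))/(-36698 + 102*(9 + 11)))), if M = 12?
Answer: -20378904/112009991 ≈ -0.18194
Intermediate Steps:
(36 - 150*M)/(((10260 + (9377 + 1580)*(-18139 - 12530))/(-36698 + 102*(9 + 11)))) = (36 - 150*12)/(((10260 + (9377 + 1580)*(-18139 - 12530))/(-36698 + 102*(9 + 11)))) = (36 - 1800)/(((10260 + 10957*(-30669))/(-36698 + 102*20))) = -1764*(-36698 + 2040)/(10260 - 336040233) = -1764/((-336029973/(-34658))) = -1764/((-336029973*(-1/34658))) = -1764/336029973/34658 = -1764*34658/336029973 = -20378904/112009991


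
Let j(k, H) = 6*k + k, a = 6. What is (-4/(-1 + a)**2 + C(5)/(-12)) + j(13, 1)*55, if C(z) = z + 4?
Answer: 500409/100 ≈ 5004.1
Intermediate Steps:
C(z) = 4 + z
j(k, H) = 7*k
(-4/(-1 + a)**2 + C(5)/(-12)) + j(13, 1)*55 = (-4/(-1 + 6)**2 + (4 + 5)/(-12)) + (7*13)*55 = (-4/(5**2) + 9*(-1/12)) + 91*55 = (-4/25 - 3/4) + 5005 = -91/100 + 5005 = 500409/100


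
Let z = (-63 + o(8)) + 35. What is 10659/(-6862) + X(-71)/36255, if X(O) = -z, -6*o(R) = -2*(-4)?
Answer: -1158722279/746345430 ≈ -1.5525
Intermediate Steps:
o(R) = -4/3 (o(R) = -(-1)*(-4)/3 = -1/6*8 = -4/3)
z = -88/3 (z = (-63 - 4/3) + 35 = -193/3 + 35 = -88/3 ≈ -29.333)
X(O) = 88/3 (X(O) = -1*(-88/3) = 88/3)
10659/(-6862) + X(-71)/36255 = 10659/(-6862) + (88/3)/36255 = 10659*(-1/6862) + (88/3)*(1/36255) = -10659/6862 + 88/108765 = -1158722279/746345430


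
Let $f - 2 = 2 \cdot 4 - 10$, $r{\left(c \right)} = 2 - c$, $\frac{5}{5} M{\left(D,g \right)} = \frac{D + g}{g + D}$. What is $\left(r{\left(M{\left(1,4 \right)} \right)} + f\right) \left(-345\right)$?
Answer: $-345$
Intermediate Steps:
$M{\left(D,g \right)} = 1$ ($M{\left(D,g \right)} = \frac{D + g}{g + D} = \frac{D + g}{D + g} = 1$)
$f = 0$ ($f = 2 + \left(2 \cdot 4 - 10\right) = 2 + \left(8 - 10\right) = 2 - 2 = 0$)
$\left(r{\left(M{\left(1,4 \right)} \right)} + f\right) \left(-345\right) = \left(\left(2 - 1\right) + 0\right) \left(-345\right) = \left(1 + 0\right) \left(-345\right) = 1 \left(-345\right) = -345$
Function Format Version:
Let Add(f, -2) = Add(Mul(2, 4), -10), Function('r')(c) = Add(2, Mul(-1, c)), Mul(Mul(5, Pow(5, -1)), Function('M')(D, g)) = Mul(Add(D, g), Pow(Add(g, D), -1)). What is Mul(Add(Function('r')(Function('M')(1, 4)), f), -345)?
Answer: -345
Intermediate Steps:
Function('M')(D, g) = 1 (Function('M')(D, g) = Mul(Add(D, g), Pow(Add(g, D), -1)) = Mul(Add(D, g), Pow(Add(D, g), -1)) = 1)
f = 0 (f = Add(2, Add(Mul(2, 4), -10)) = Add(2, Add(8, -10)) = Add(2, -2) = 0)
Mul(Add(Function('r')(Function('M')(1, 4)), f), -345) = Mul(Add(Add(2, Mul(-1, 1)), 0), -345) = Mul(Add(Add(2, -1), 0), -345) = Mul(Add(1, 0), -345) = Mul(1, -345) = -345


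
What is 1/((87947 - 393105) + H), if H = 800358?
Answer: 1/495200 ≈ 2.0194e-6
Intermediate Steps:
1/((87947 - 393105) + H) = 1/((87947 - 393105) + 800358) = 1/(-305158 + 800358) = 1/495200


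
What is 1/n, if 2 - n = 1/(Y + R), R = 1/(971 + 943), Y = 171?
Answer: 327295/652676 ≈ 0.50147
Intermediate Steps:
R = 1/1914 ≈ 0.00052247
n = 652676/327295 (n = 2 - 1/(171 + 1/1914) = 2 - 1/327295/1914 = 2 - 1*1914/327295 = 2 - 1914/327295 = 652676/327295 ≈ 1.9942)
1/n = 1/(652676/327295) = 327295/652676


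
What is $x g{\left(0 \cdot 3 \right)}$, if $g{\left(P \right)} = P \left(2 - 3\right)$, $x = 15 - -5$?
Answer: $0$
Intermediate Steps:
$x = 20$ ($x = 15 + 5 = 20$)
$g{\left(P \right)} = - P$ ($g{\left(P \right)} = P \left(-1\right) = - P$)
$x g{\left(0 \cdot 3 \right)} = 20 \left(- 0 \cdot 3\right) = 20 \left(\left(-1\right) 0\right) = 20 \cdot 0 = 0$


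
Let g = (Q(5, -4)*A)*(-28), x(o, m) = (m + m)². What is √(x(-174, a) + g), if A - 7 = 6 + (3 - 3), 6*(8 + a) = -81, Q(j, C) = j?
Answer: √29 ≈ 5.3852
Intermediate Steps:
a = -43/2 (a = -8 + (⅙)*(-81) = -8 - 27/2 = -43/2 ≈ -21.500)
x(o, m) = 4*m² (x(o, m) = (2*m)² = 4*m²)
A = 13 (A = 7 + (6 + (3 - 3)) = 7 + (6 + 0) = 7 + 6 = 13)
g = -1820 (g = (5*13)*(-28) = 65*(-28) = -1820)
√(x(-174, a) + g) = √(4*(-43/2)² - 1820) = √(4*(1849/4) - 1820) = √(1849 - 1820) = √29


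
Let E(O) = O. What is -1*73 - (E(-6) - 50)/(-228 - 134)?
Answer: -13241/181 ≈ -73.155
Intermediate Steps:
-1*73 - (E(-6) - 50)/(-228 - 134) = -1*73 - (-6 - 50)/(-228 - 134) = -73 - (-56)/(-362) = -73 - (-56)*(-1)/362 = -73 - 1*28/181 = -73 - 28/181 = -13241/181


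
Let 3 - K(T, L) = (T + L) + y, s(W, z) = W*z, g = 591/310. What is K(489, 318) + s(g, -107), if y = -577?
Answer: -133607/310 ≈ -430.99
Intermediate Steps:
g = 591/310 (g = 591*(1/310) = 591/310 ≈ 1.9065)
K(T, L) = 580 - L - T (K(T, L) = 3 - ((T + L) - 577) = 3 - ((L + T) - 577) = 3 - (-577 + L + T) = 3 + (577 - L - T) = 580 - L - T)
K(489, 318) + s(g, -107) = (580 - 1*318 - 1*489) + (591/310)*(-107) = (580 - 318 - 489) - 63237/310 = -227 - 63237/310 = -133607/310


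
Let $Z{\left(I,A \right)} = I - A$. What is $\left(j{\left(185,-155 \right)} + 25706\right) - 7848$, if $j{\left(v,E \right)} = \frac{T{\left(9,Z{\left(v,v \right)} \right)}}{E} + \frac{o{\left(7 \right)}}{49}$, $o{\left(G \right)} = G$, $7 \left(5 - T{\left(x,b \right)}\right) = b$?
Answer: $\frac{3875210}{217} \approx 17858.0$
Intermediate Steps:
$T{\left(x,b \right)} = 5 - \frac{b}{7}$
$j{\left(v,E \right)} = \frac{1}{7} + \frac{5}{E}$ ($j{\left(v,E \right)} = \frac{5 - \frac{v - v}{7}}{E} + \frac{7}{49} = \frac{5 - 0}{E} + 7 \cdot \frac{1}{49} = \frac{5 + 0}{E} + \frac{1}{7} = \frac{5}{E} + \frac{1}{7} = \frac{1}{7} + \frac{5}{E}$)
$\left(j{\left(185,-155 \right)} + 25706\right) - 7848 = \left(\frac{35 - 155}{7 \left(-155\right)} + 25706\right) - 7848 = \left(\frac{1}{7} \left(- \frac{1}{155}\right) \left(-120\right) + 25706\right) - 7848 = \left(\frac{24}{217} + 25706\right) - 7848 = \frac{5578226}{217} - 7848 = \frac{3875210}{217}$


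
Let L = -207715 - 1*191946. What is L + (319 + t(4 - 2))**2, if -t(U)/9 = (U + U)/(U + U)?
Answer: -303561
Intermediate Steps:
t(U) = -9 (t(U) = -9*(U + U)/(U + U) = -9*2*U/(2*U) = -9*2*U*1/(2*U) = -9*1 = -9)
L = -399661 (L = -207715 - 191946 = -399661)
L + (319 + t(4 - 2))**2 = -399661 + (319 - 9)**2 = -399661 + 310**2 = -399661 + 96100 = -303561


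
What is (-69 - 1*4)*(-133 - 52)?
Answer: 13505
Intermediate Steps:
(-69 - 1*4)*(-133 - 52) = (-69 - 4)*(-185) = -73*(-185) = 13505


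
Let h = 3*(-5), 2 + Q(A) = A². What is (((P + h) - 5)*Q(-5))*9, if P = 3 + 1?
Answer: -3312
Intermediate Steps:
Q(A) = -2 + A²
h = -15
P = 4
(((P + h) - 5)*Q(-5))*9 = (((4 - 15) - 5)*(-2 + (-5)²))*9 = ((-11 - 5)*(-2 + 25))*9 = -16*23*9 = -368*9 = -3312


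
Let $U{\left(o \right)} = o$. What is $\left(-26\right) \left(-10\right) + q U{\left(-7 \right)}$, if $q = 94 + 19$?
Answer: $-531$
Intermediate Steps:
$q = 113$
$\left(-26\right) \left(-10\right) + q U{\left(-7 \right)} = \left(-26\right) \left(-10\right) + 113 \left(-7\right) = 260 - 791 = -531$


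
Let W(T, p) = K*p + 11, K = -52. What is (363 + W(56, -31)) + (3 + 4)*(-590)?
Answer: -2144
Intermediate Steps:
W(T, p) = 11 - 52*p (W(T, p) = -52*p + 11 = 11 - 52*p)
(363 + W(56, -31)) + (3 + 4)*(-590) = (363 + (11 - 52*(-31))) + (3 + 4)*(-590) = (363 + (11 + 1612)) + 7*(-590) = (363 + 1623) - 4130 = 1986 - 4130 = -2144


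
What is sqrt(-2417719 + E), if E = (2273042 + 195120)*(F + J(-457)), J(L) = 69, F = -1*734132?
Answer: 5*I*sqrt(72471552797) ≈ 1.346e+6*I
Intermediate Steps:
F = -734132
E = -1811786402206 (E = (2273042 + 195120)*(-734132 + 69) = 2468162*(-734063) = -1811786402206)
sqrt(-2417719 + E) = sqrt(-2417719 - 1811786402206) = sqrt(-1811788819925) = 5*I*sqrt(72471552797)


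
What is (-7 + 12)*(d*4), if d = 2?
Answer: 40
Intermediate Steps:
(-7 + 12)*(d*4) = (-7 + 12)*(2*4) = 5*8 = 40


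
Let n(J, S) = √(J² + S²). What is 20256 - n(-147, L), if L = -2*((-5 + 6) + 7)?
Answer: 20256 - √21865 ≈ 20108.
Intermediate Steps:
L = -16 (L = -2*(1 + 7) = -2*8 = -16)
20256 - n(-147, L) = 20256 - √((-147)² + (-16)²) = 20256 - √(21609 + 256) = 20256 - √21865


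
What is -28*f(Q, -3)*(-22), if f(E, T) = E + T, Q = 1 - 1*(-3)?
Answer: 616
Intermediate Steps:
Q = 4 (Q = 1 + 3 = 4)
-28*f(Q, -3)*(-22) = -28*(4 - 3)*(-22) = -28*1*(-22) = -28*(-22) = 616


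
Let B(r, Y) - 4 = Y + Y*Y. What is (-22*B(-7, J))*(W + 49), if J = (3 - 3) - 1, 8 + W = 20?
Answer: -5368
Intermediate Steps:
W = 12 (W = -8 + 20 = 12)
J = -1 (J = 0 - 1 = -1)
B(r, Y) = 4 + Y + Y² (B(r, Y) = 4 + (Y + Y*Y) = 4 + (Y + Y²) = 4 + Y + Y²)
(-22*B(-7, J))*(W + 49) = (-22*(4 - 1 + (-1)²))*(12 + 49) = -22*(4 - 1 + 1)*61 = -22*4*61 = -88*61 = -5368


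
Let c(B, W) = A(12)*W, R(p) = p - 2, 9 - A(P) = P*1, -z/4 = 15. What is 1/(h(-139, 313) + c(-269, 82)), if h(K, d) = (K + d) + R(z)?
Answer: -1/134 ≈ -0.0074627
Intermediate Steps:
z = -60 (z = -4*15 = -60)
A(P) = 9 - P
R(p) = -2 + p
h(K, d) = -62 + K + d (h(K, d) = (K + d) + (-2 - 60) = (K + d) - 62 = -62 + K + d)
c(B, W) = -3*W (c(B, W) = (9 - 1*12)*W = (9 - 12)*W = -3*W)
1/(h(-139, 313) + c(-269, 82)) = 1/((-62 - 139 + 313) - 3*82) = 1/(112 - 246) = 1/(-134) = -1/134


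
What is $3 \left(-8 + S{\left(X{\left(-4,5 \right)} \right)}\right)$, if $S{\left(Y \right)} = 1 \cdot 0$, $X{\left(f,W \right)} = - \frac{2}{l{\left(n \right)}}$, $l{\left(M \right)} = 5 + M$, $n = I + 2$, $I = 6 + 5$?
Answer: $-24$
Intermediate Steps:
$I = 11$
$n = 13$ ($n = 11 + 2 = 13$)
$X{\left(f,W \right)} = - \frac{1}{9}$ ($X{\left(f,W \right)} = - \frac{2}{5 + 13} = - \frac{2}{18} = \left(-2\right) \frac{1}{18} = - \frac{1}{9}$)
$S{\left(Y \right)} = 0$
$3 \left(-8 + S{\left(X{\left(-4,5 \right)} \right)}\right) = 3 \left(-8 + 0\right) = 3 \left(-8\right) = -24$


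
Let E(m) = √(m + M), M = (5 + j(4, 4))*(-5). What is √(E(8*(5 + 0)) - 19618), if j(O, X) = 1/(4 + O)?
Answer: √(-78472 + √230)/2 ≈ 140.05*I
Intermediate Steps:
M = -205/8 (M = (5 + 1/(4 + 4))*(-5) = (5 + 1/8)*(-5) = (5 + ⅛)*(-5) = (41/8)*(-5) = -205/8 ≈ -25.625)
E(m) = √(-205/8 + m) (E(m) = √(m - 205/8) = √(-205/8 + m))
√(E(8*(5 + 0)) - 19618) = √(√(-410 + 16*(8*(5 + 0)))/4 - 19618) = √(√(-410 + 16*(8*5))/4 - 19618) = √(√(-410 + 16*40)/4 - 19618) = √(√(-410 + 640)/4 - 19618) = √(√230/4 - 19618) = √(-19618 + √230/4)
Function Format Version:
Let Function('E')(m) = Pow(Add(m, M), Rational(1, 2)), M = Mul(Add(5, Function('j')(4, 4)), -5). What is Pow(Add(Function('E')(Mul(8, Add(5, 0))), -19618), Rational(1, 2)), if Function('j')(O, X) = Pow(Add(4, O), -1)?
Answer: Mul(Rational(1, 2), Pow(Add(-78472, Pow(230, Rational(1, 2))), Rational(1, 2))) ≈ Mul(140.05, I)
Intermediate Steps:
M = Rational(-205, 8) (M = Mul(Add(5, Pow(Add(4, 4), -1)), -5) = Mul(Add(5, Pow(8, -1)), -5) = Mul(Add(5, Rational(1, 8)), -5) = Mul(Rational(41, 8), -5) = Rational(-205, 8) ≈ -25.625)
Function('E')(m) = Pow(Add(Rational(-205, 8), m), Rational(1, 2)) (Function('E')(m) = Pow(Add(m, Rational(-205, 8)), Rational(1, 2)) = Pow(Add(Rational(-205, 8), m), Rational(1, 2)))
Pow(Add(Function('E')(Mul(8, Add(5, 0))), -19618), Rational(1, 2)) = Pow(Add(Mul(Rational(1, 4), Pow(Add(-410, Mul(16, Mul(8, Add(5, 0)))), Rational(1, 2))), -19618), Rational(1, 2)) = Pow(Add(Mul(Rational(1, 4), Pow(Add(-410, Mul(16, Mul(8, 5))), Rational(1, 2))), -19618), Rational(1, 2)) = Pow(Add(Mul(Rational(1, 4), Pow(Add(-410, Mul(16, 40)), Rational(1, 2))), -19618), Rational(1, 2)) = Pow(Add(Mul(Rational(1, 4), Pow(Add(-410, 640), Rational(1, 2))), -19618), Rational(1, 2)) = Pow(Add(Mul(Rational(1, 4), Pow(230, Rational(1, 2))), -19618), Rational(1, 2)) = Pow(Add(-19618, Mul(Rational(1, 4), Pow(230, Rational(1, 2)))), Rational(1, 2))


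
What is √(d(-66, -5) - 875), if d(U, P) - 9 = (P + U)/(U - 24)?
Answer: I*√778690/30 ≈ 29.414*I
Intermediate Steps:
d(U, P) = 9 + (P + U)/(-24 + U) (d(U, P) = 9 + (P + U)/(U - 24) = 9 + (P + U)/(-24 + U))
√(d(-66, -5) - 875) = √((-216 - 5 + 10*(-66))/(-24 - 66) - 875) = √((-216 - 5 - 660)/(-90) - 875) = √(-1/90*(-881) - 875) = √(881/90 - 875) = √(-77869/90) = I*√778690/30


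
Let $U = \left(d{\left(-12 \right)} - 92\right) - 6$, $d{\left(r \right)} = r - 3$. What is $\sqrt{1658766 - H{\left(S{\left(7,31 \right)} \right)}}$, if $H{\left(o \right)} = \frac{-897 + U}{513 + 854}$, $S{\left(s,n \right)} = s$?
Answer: $\frac{2 \sqrt{774929789611}}{1367} \approx 1287.9$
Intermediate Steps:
$d{\left(r \right)} = -3 + r$ ($d{\left(r \right)} = r - 3 = -3 + r$)
$U = -113$ ($U = \left(\left(-3 - 12\right) - 92\right) - 6 = \left(-15 - 92\right) - 6 = -107 - 6 = -113$)
$H{\left(o \right)} = - \frac{1010}{1367}$ ($H{\left(o \right)} = \frac{-897 - 113}{513 + 854} = - \frac{1010}{1367}$)
$\sqrt{1658766 - H{\left(S{\left(7,31 \right)} \right)}} = \sqrt{1658766 - - \frac{1010}{1367}} = \sqrt{1658766 + \frac{1010}{1367}} = \sqrt{\frac{2267534132}{1367}} = \frac{2 \sqrt{774929789611}}{1367}$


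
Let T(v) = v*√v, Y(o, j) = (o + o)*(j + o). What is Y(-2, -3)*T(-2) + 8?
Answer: 8 - 40*I*√2 ≈ 8.0 - 56.569*I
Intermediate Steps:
Y(o, j) = 2*o*(j + o) (Y(o, j) = (2*o)*(j + o) = 2*o*(j + o))
T(v) = v^(3/2)
Y(-2, -3)*T(-2) + 8 = (2*(-2)*(-3 - 2))*(-2)^(3/2) + 8 = (2*(-2)*(-5))*(-2*I*√2) + 8 = 20*(-2*I*√2) + 8 = -40*I*√2 + 8 = 8 - 40*I*√2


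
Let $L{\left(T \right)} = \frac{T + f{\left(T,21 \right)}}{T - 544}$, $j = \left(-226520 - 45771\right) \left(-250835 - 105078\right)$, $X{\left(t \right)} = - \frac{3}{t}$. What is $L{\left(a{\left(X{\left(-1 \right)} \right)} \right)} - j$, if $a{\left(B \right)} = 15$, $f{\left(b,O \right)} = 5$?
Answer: $- \frac{51266398635327}{529} \approx -9.6912 \cdot 10^{10}$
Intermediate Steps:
$j = 96911906683$ ($j = \left(-272291\right) \left(-355913\right) = 96911906683$)
$L{\left(T \right)} = \frac{5 + T}{-544 + T}$ ($L{\left(T \right)} = \frac{T + 5}{T - 544} = \frac{5 + T}{-544 + T}$)
$L{\left(a{\left(X{\left(-1 \right)} \right)} \right)} - j = \frac{5 + 15}{-544 + 15} - 96911906683 = \frac{1}{-529} \cdot 20 - 96911906683 = \left(- \frac{1}{529}\right) 20 - 96911906683 = - \frac{20}{529} - 96911906683 = - \frac{51266398635327}{529}$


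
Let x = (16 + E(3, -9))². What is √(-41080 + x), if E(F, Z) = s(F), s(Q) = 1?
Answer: I*√40791 ≈ 201.97*I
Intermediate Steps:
E(F, Z) = 1
x = 289 (x = (16 + 1)² = 17² = 289)
√(-41080 + x) = √(-41080 + 289) = √(-40791) = I*√40791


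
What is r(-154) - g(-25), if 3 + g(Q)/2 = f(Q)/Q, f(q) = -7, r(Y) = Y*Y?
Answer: 593036/25 ≈ 23721.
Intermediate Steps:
r(Y) = Y**2
g(Q) = -6 - 14/Q (g(Q) = -6 + 2*(-7/Q) = -6 - 14/Q)
r(-154) - g(-25) = (-154)**2 - (-6 - 14/(-25)) = 23716 - (-6 - 14*(-1/25)) = 23716 - (-6 + 14/25) = 23716 - 1*(-136/25) = 23716 + 136/25 = 593036/25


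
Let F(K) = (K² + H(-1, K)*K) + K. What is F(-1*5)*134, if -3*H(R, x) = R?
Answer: 7370/3 ≈ 2456.7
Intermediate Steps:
H(R, x) = -R/3
F(K) = K² + 4*K/3 (F(K) = (K² + (-⅓*(-1))*K) + K = (K² + K/3) + K = K² + 4*K/3)
F(-1*5)*134 = ((-1*5)*(4 + 3*(-1*5))/3)*134 = ((⅓)*(-5)*(4 + 3*(-5)))*134 = ((⅓)*(-5)*(4 - 15))*134 = ((⅓)*(-5)*(-11))*134 = (55/3)*134 = 7370/3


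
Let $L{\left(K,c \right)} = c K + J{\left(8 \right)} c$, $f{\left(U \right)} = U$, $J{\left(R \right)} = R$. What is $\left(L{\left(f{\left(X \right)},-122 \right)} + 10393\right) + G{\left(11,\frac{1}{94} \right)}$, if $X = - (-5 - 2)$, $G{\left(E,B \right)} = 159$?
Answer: $8722$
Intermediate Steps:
$X = 7$ ($X = \left(-1\right) \left(-7\right) = 7$)
$L{\left(K,c \right)} = 8 c + K c$ ($L{\left(K,c \right)} = c K + 8 c = K c + 8 c = 8 c + K c$)
$\left(L{\left(f{\left(X \right)},-122 \right)} + 10393\right) + G{\left(11,\frac{1}{94} \right)} = \left(- 122 \left(8 + 7\right) + 10393\right) + 159 = \left(\left(-122\right) 15 + 10393\right) + 159 = \left(-1830 + 10393\right) + 159 = 8563 + 159 = 8722$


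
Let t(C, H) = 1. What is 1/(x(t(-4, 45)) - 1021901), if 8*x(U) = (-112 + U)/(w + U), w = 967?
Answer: -7744/7913601455 ≈ -9.7857e-7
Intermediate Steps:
x(U) = (-112 + U)/(8*(967 + U)) (x(U) = ((-112 + U)/(967 + U))/8 = (-112 + U)/(8*(967 + U)))
1/(x(t(-4, 45)) - 1021901) = 1/((-112 + 1)/(8*(967 + 1)) - 1021901) = 1/((⅛)*(-111)/968 - 1021901) = 1/((⅛)*(1/968)*(-111) - 1021901) = 1/(-111/7744 - 1021901) = 1/(-7913601455/7744) = -7744/7913601455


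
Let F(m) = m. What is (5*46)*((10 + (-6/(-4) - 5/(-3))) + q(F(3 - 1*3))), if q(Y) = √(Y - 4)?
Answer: 9085/3 + 460*I ≈ 3028.3 + 460.0*I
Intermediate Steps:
q(Y) = √(-4 + Y)
(5*46)*((10 + (-6/(-4) - 5/(-3))) + q(F(3 - 1*3))) = (5*46)*((10 + (-6/(-4) - 5/(-3))) + √(-4 + (3 - 1*3))) = 230*((10 + (-6*(-¼) - 5*(-⅓))) + √(-4 + (3 - 3))) = 230*((10 + (3/2 + 5/3)) + √(-4 + 0)) = 230*((10 + 19/6) + √(-4)) = 230*(79/6 + 2*I) = 9085/3 + 460*I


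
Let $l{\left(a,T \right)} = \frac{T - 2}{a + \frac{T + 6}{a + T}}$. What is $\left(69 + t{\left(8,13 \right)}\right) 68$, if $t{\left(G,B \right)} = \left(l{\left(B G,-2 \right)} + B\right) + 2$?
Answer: $\frac{15147000}{2653} \approx 5709.4$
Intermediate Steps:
$l{\left(a,T \right)} = \frac{-2 + T}{a + \frac{6 + T}{T + a}}$
$t{\left(G,B \right)} = 2 + B + \frac{8 - 4 B G}{4 + B^{2} G^{2} - 2 B G}$ ($t{\left(G,B \right)} = \left(\frac{\left(-2\right)^{2} - -4 - 2 B G - 2 B G}{6 - 2 + \left(B G\right)^{2} - 2 B G} + B\right) + 2 = \left(\frac{4 + 4 - 2 B G - 2 B G}{6 - 2 + B^{2} G^{2} - 2 B G} + B\right) + 2 = \left(\frac{8 - 4 B G}{4 + B^{2} G^{2} - 2 B G} + B\right) + 2 = \left(B + \frac{8 - 4 B G}{4 + B^{2} G^{2} - 2 B G}\right) + 2 = 2 + B + \frac{8 - 4 B G}{4 + B^{2} G^{2} - 2 B G}$)
$\left(69 + t{\left(8,13 \right)}\right) 68 = \left(69 + \frac{8 + \left(2 + 13\right) \left(4 + 13^{2} \cdot 8^{2} - 26 \cdot 8\right) - 52 \cdot 8}{4 + 13^{2} \cdot 8^{2} - 26 \cdot 8}\right) 68 = \left(69 + \frac{8 + 15 \left(4 + 169 \cdot 64 - 208\right) - 416}{4 + 169 \cdot 64 - 208}\right) 68 = \left(69 + \frac{8 + 15 \left(4 + 10816 - 208\right) - 416}{4 + 10816 - 208}\right) 68 = \left(69 + \frac{8 + 15 \cdot 10612 - 416}{10612}\right) 68 = \left(69 + \frac{8 + 159180 - 416}{10612}\right) 68 = \left(69 + \frac{1}{10612} \cdot 158772\right) 68 = \left(69 + \frac{39693}{2653}\right) 68 = \frac{222750}{2653} \cdot 68 = \frac{15147000}{2653}$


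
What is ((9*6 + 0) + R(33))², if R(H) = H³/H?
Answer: 1306449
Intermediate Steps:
R(H) = H²
((9*6 + 0) + R(33))² = ((9*6 + 0) + 33²)² = ((54 + 0) + 1089)² = (54 + 1089)² = 1143² = 1306449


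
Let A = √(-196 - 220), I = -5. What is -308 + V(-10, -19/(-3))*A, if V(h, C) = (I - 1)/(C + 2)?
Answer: -308 - 72*I*√26/25 ≈ -308.0 - 14.685*I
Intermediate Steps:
V(h, C) = -6/(2 + C) (V(h, C) = (-5 - 1)/(C + 2) = -6/(2 + C))
A = 4*I*√26 (A = √(-416) = 4*I*√26 ≈ 20.396*I)
-308 + V(-10, -19/(-3))*A = -308 + (-6/(2 - 19/(-3)))*(4*I*√26) = -308 + (-6/(2 - 19*(-⅓)))*(4*I*√26) = -308 + (-6/(2 + 19/3))*(4*I*√26) = -308 + (-6/25/3)*(4*I*√26) = -308 + (-6*3/25)*(4*I*√26) = -308 - 72*I*√26/25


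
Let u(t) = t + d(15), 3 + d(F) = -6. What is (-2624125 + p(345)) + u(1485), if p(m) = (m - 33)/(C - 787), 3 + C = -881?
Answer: -1460815597/557 ≈ -2.6226e+6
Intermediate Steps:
C = -884 (C = -3 - 881 = -884)
d(F) = -9 (d(F) = -3 - 6 = -9)
u(t) = -9 + t (u(t) = t - 9 = -9 + t)
p(m) = 11/557 - m/1671 (p(m) = (m - 33)/(-884 - 787) = (-33 + m)/(-1671) = (-33 + m)*(-1/1671) = 11/557 - m/1671)
(-2624125 + p(345)) + u(1485) = (-2624125 + (11/557 - 1/1671*345)) + (-9 + 1485) = (-2624125 + (11/557 - 115/557)) + 1476 = (-2624125 - 104/557) + 1476 = -1461637729/557 + 1476 = -1460815597/557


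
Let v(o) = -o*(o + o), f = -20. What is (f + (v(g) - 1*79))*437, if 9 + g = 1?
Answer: -99199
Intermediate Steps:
g = -8 (g = -9 + 1 = -8)
v(o) = -2*o**2 (v(o) = -o*2*o = -2*o**2)
(f + (v(g) - 1*79))*437 = (-20 + (-2*(-8)**2 - 1*79))*437 = (-20 + (-2*64 - 79))*437 = (-20 + (-128 - 79))*437 = (-20 - 207)*437 = -227*437 = -99199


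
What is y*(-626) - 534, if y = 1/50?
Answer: -13663/25 ≈ -546.52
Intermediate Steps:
y = 1/50 ≈ 0.020000
y*(-626) - 534 = (1/50)*(-626) - 534 = -313/25 - 534 = -13663/25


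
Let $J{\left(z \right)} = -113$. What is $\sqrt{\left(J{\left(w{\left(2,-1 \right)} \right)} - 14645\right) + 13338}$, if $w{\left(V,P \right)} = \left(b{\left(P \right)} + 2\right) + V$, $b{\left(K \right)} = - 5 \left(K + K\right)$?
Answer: $2 i \sqrt{355} \approx 37.683 i$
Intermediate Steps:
$b{\left(K \right)} = - 10 K$ ($b{\left(K \right)} = - 5 \cdot 2 K = - 10 K$)
$w{\left(V,P \right)} = 2 + V - 10 P$ ($w{\left(V,P \right)} = \left(- 10 P + 2\right) + V = \left(2 - 10 P\right) + V = 2 + V - 10 P$)
$\sqrt{\left(J{\left(w{\left(2,-1 \right)} \right)} - 14645\right) + 13338} = \sqrt{\left(-113 - 14645\right) + 13338} = \sqrt{-14758 + 13338} = \sqrt{-1420} = 2 i \sqrt{355}$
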